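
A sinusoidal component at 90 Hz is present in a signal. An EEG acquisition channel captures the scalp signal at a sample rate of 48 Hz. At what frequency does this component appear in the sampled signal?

90 Hz mod fs = 42 Hz.
42 Hz > fs/2 = 24 Hz, folds to fs − 42 Hz = 6 Hz.

6 Hz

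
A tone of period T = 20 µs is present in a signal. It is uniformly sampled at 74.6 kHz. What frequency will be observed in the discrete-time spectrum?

T = 20 µs → f = 1/T = 50 kHz.
50 kHz > fs/2 = 37.3 kHz, folds to fs − 50 kHz = 24.6 kHz.

24.6 kHz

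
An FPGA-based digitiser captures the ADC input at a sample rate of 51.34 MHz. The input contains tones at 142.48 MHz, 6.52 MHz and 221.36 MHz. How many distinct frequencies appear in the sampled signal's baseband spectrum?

fs/2 = 25.67 MHz.
142.48 MHz mod fs = 39.8 MHz.
39.8 MHz > fs/2 = 25.67 MHz, folds to fs − 39.8 MHz = 11.54 MHz.
6.52 MHz ≤ fs/2 = 25.67 MHz, passes unchanged.
221.36 MHz mod fs = 16 MHz.
16 MHz ≤ fs/2 = 25.67 MHz, appears at 16 MHz.
Distinct values: {6.52 MHz, 11.54 MHz, 16 MHz} → 3.

3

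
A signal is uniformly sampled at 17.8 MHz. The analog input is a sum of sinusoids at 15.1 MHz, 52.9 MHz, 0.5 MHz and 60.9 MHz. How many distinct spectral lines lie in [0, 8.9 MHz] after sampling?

3

fs/2 = 8.9 MHz.
15.1 MHz > fs/2 = 8.9 MHz, folds to fs − 15.1 MHz = 2.7 MHz.
52.9 MHz mod fs = 17.3 MHz.
17.3 MHz > fs/2 = 8.9 MHz, folds to fs − 17.3 MHz = 0.5 MHz.
0.5 MHz ≤ fs/2 = 8.9 MHz, passes unchanged.
60.9 MHz mod fs = 7.5 MHz.
7.5 MHz ≤ fs/2 = 8.9 MHz, appears at 7.5 MHz.
Distinct values: {0.5 MHz, 2.7 MHz, 7.5 MHz} → 3.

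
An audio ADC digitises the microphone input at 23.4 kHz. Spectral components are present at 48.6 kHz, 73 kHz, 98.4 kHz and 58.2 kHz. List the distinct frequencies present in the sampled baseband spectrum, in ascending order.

fs/2 = 11.7 kHz.
48.6 kHz mod fs = 1.8 kHz.
1.8 kHz ≤ fs/2 = 11.7 kHz, appears at 1.8 kHz.
73 kHz mod fs = 2.8 kHz.
2.8 kHz ≤ fs/2 = 11.7 kHz, appears at 2.8 kHz.
98.4 kHz mod fs = 4.8 kHz.
4.8 kHz ≤ fs/2 = 11.7 kHz, appears at 4.8 kHz.
58.2 kHz mod fs = 11.4 kHz.
11.4 kHz ≤ fs/2 = 11.7 kHz, appears at 11.4 kHz.
Distinct values: {1.8 kHz, 2.8 kHz, 4.8 kHz, 11.4 kHz}.

1.8 kHz, 2.8 kHz, 4.8 kHz, 11.4 kHz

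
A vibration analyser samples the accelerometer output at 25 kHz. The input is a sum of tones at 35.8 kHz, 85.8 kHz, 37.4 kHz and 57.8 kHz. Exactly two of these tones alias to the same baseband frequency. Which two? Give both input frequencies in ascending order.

fs/2 = 12.5 kHz.
35.8 kHz mod fs = 10.8 kHz.
10.8 kHz ≤ fs/2 = 12.5 kHz, appears at 10.8 kHz.
85.8 kHz mod fs = 10.8 kHz.
10.8 kHz ≤ fs/2 = 12.5 kHz, appears at 10.8 kHz.
37.4 kHz mod fs = 12.4 kHz.
12.4 kHz ≤ fs/2 = 12.5 kHz, appears at 12.4 kHz.
57.8 kHz mod fs = 7.8 kHz.
7.8 kHz ≤ fs/2 = 12.5 kHz, appears at 7.8 kHz.
35.8 kHz and 85.8 kHz both map to 10.8 kHz.

35.8 kHz, 85.8 kHz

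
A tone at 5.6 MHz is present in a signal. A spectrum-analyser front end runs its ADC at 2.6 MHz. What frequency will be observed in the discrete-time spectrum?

5.6 MHz mod fs = 0.4 MHz.
0.4 MHz ≤ fs/2 = 1.3 MHz, appears at 0.4 MHz.

0.4 MHz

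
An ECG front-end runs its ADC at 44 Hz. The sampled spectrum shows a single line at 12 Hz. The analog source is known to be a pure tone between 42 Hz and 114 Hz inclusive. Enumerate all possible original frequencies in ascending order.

56 Hz, 76 Hz, 100 Hz

Frequencies that alias to 12 Hz are k·fs ± 12 Hz for integer k ≥ 0.
k=0: 12 Hz.
k=1: 32 Hz, 56 Hz.
k=2: 76 Hz, 100 Hz.
k=3: 120 Hz, 144 Hz.
Within [42 Hz, 114 Hz]: 56 Hz, 76 Hz, 100 Hz.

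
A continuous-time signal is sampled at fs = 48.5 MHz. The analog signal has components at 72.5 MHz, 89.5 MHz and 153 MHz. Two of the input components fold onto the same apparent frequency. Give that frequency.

7.5 MHz

fs/2 = 24.25 MHz.
72.5 MHz mod fs = 24 MHz.
24 MHz ≤ fs/2 = 24.25 MHz, appears at 24 MHz.
89.5 MHz mod fs = 41 MHz.
41 MHz > fs/2 = 24.25 MHz, folds to fs − 41 MHz = 7.5 MHz.
153 MHz mod fs = 7.5 MHz.
7.5 MHz ≤ fs/2 = 24.25 MHz, appears at 7.5 MHz.
89.5 MHz and 153 MHz both map to 7.5 MHz.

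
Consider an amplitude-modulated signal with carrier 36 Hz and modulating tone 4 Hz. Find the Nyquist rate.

80 Hz

AM sidebands sit at fc ± fm = 32 Hz and 40 Hz.
Highest-frequency component: 40 Hz.
Nyquist rate = 2 × 40 Hz = 80 Hz.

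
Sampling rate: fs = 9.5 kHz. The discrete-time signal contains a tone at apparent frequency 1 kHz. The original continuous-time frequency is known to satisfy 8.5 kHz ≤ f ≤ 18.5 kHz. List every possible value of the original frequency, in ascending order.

Frequencies that alias to 1 kHz are k·fs ± 1 kHz for integer k ≥ 0.
k=0: 1 kHz.
k=1: 8.5 kHz, 10.5 kHz.
k=2: 18 kHz, 20 kHz.
k=3: 27.5 kHz, 29.5 kHz.
Within [8.5 kHz, 18.5 kHz]: 8.5 kHz, 10.5 kHz, 18 kHz.

8.5 kHz, 10.5 kHz, 18 kHz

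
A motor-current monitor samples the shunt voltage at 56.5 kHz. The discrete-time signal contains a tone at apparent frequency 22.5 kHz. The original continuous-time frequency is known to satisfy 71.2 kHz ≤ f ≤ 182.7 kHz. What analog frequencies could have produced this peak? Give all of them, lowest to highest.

79 kHz, 90.5 kHz, 135.5 kHz, 147 kHz

Frequencies that alias to 22.5 kHz are k·fs ± 22.5 kHz for integer k ≥ 0.
k=0: 22.5 kHz.
k=1: 34 kHz, 79 kHz.
k=2: 90.5 kHz, 135.5 kHz.
k=3: 147 kHz, 192 kHz.
k=4: 203.5 kHz, 248.5 kHz.
Within [71.2 kHz, 182.7 kHz]: 79 kHz, 90.5 kHz, 135.5 kHz, 147 kHz.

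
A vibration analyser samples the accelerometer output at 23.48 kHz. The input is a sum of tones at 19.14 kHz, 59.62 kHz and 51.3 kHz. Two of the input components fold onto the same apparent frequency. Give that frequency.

4.34 kHz

fs/2 = 11.74 kHz.
19.14 kHz > fs/2 = 11.74 kHz, folds to fs − 19.14 kHz = 4.34 kHz.
59.62 kHz mod fs = 12.66 kHz.
12.66 kHz > fs/2 = 11.74 kHz, folds to fs − 12.66 kHz = 10.82 kHz.
51.3 kHz mod fs = 4.34 kHz.
4.34 kHz ≤ fs/2 = 11.74 kHz, appears at 4.34 kHz.
19.14 kHz and 51.3 kHz both map to 4.34 kHz.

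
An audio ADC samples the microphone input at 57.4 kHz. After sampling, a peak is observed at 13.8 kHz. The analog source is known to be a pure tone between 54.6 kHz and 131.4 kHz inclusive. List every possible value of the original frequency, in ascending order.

71.2 kHz, 101 kHz, 128.6 kHz

Frequencies that alias to 13.8 kHz are k·fs ± 13.8 kHz for integer k ≥ 0.
k=0: 13.8 kHz.
k=1: 43.6 kHz, 71.2 kHz.
k=2: 101 kHz, 128.6 kHz.
k=3: 158.4 kHz, 186 kHz.
Within [54.6 kHz, 131.4 kHz]: 71.2 kHz, 101 kHz, 128.6 kHz.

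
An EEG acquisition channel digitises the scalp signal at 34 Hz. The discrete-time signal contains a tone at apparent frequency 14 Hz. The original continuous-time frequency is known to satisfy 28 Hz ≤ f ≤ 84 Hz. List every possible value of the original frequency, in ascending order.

48 Hz, 54 Hz, 82 Hz

Frequencies that alias to 14 Hz are k·fs ± 14 Hz for integer k ≥ 0.
k=0: 14 Hz.
k=1: 20 Hz, 48 Hz.
k=2: 54 Hz, 82 Hz.
k=3: 88 Hz, 116 Hz.
Within [28 Hz, 84 Hz]: 48 Hz, 54 Hz, 82 Hz.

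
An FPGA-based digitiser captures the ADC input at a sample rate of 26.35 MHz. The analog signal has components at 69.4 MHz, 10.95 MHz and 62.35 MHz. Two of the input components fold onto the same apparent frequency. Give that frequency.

9.65 MHz

fs/2 = 13.175 MHz.
69.4 MHz mod fs = 16.7 MHz.
16.7 MHz > fs/2 = 13.175 MHz, folds to fs − 16.7 MHz = 9.65 MHz.
10.95 MHz ≤ fs/2 = 13.175 MHz, passes unchanged.
62.35 MHz mod fs = 9.65 MHz.
9.65 MHz ≤ fs/2 = 13.175 MHz, appears at 9.65 MHz.
62.35 MHz and 69.4 MHz both map to 9.65 MHz.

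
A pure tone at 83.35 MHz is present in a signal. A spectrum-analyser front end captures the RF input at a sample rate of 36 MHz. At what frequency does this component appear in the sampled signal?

83.35 MHz mod fs = 11.35 MHz.
11.35 MHz ≤ fs/2 = 18 MHz, appears at 11.35 MHz.

11.35 MHz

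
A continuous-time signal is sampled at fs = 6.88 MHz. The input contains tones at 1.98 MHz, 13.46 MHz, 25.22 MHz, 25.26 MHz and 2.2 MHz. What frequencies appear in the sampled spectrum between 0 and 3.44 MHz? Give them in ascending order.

0.3 MHz, 1.98 MHz, 2.2 MHz, 2.26 MHz, 2.3 MHz

fs/2 = 3.44 MHz.
1.98 MHz ≤ fs/2 = 3.44 MHz, passes unchanged.
13.46 MHz mod fs = 6.58 MHz.
6.58 MHz > fs/2 = 3.44 MHz, folds to fs − 6.58 MHz = 0.3 MHz.
25.22 MHz mod fs = 4.58 MHz.
4.58 MHz > fs/2 = 3.44 MHz, folds to fs − 4.58 MHz = 2.3 MHz.
25.26 MHz mod fs = 4.62 MHz.
4.62 MHz > fs/2 = 3.44 MHz, folds to fs − 4.62 MHz = 2.26 MHz.
2.2 MHz ≤ fs/2 = 3.44 MHz, passes unchanged.
Distinct values: {0.3 MHz, 1.98 MHz, 2.2 MHz, 2.26 MHz, 2.3 MHz}.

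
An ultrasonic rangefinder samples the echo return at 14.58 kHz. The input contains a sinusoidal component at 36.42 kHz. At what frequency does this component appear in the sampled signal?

36.42 kHz mod fs = 7.26 kHz.
7.26 kHz ≤ fs/2 = 7.29 kHz, appears at 7.26 kHz.

7.26 kHz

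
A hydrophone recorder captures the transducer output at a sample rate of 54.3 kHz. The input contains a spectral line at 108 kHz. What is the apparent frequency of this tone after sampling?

0.6 kHz

108 kHz mod fs = 53.7 kHz.
53.7 kHz > fs/2 = 27.15 kHz, folds to fs − 53.7 kHz = 0.6 kHz.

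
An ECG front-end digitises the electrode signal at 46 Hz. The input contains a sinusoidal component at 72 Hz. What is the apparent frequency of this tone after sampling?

20 Hz

72 Hz mod fs = 26 Hz.
26 Hz > fs/2 = 23 Hz, folds to fs − 26 Hz = 20 Hz.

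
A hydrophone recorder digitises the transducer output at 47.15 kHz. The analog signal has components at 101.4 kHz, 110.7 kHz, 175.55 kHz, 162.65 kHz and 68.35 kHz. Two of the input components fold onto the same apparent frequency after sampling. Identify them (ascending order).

68.35 kHz, 162.65 kHz

fs/2 = 23.575 kHz.
101.4 kHz mod fs = 7.1 kHz.
7.1 kHz ≤ fs/2 = 23.575 kHz, appears at 7.1 kHz.
110.7 kHz mod fs = 16.4 kHz.
16.4 kHz ≤ fs/2 = 23.575 kHz, appears at 16.4 kHz.
175.55 kHz mod fs = 34.1 kHz.
34.1 kHz > fs/2 = 23.575 kHz, folds to fs − 34.1 kHz = 13.05 kHz.
162.65 kHz mod fs = 21.2 kHz.
21.2 kHz ≤ fs/2 = 23.575 kHz, appears at 21.2 kHz.
68.35 kHz mod fs = 21.2 kHz.
21.2 kHz ≤ fs/2 = 23.575 kHz, appears at 21.2 kHz.
68.35 kHz and 162.65 kHz both map to 21.2 kHz.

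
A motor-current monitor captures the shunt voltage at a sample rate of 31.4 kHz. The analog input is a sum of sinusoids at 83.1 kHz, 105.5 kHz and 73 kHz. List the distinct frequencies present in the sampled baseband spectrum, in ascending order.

fs/2 = 15.7 kHz.
83.1 kHz mod fs = 20.3 kHz.
20.3 kHz > fs/2 = 15.7 kHz, folds to fs − 20.3 kHz = 11.1 kHz.
105.5 kHz mod fs = 11.3 kHz.
11.3 kHz ≤ fs/2 = 15.7 kHz, appears at 11.3 kHz.
73 kHz mod fs = 10.2 kHz.
10.2 kHz ≤ fs/2 = 15.7 kHz, appears at 10.2 kHz.
Distinct values: {10.2 kHz, 11.1 kHz, 11.3 kHz}.

10.2 kHz, 11.1 kHz, 11.3 kHz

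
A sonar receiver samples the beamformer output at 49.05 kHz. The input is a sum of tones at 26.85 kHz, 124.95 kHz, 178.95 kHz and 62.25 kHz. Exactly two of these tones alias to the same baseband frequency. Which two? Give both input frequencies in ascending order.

26.85 kHz, 124.95 kHz

fs/2 = 24.525 kHz.
26.85 kHz > fs/2 = 24.525 kHz, folds to fs − 26.85 kHz = 22.2 kHz.
124.95 kHz mod fs = 26.85 kHz.
26.85 kHz > fs/2 = 24.525 kHz, folds to fs − 26.85 kHz = 22.2 kHz.
178.95 kHz mod fs = 31.8 kHz.
31.8 kHz > fs/2 = 24.525 kHz, folds to fs − 31.8 kHz = 17.25 kHz.
62.25 kHz mod fs = 13.2 kHz.
13.2 kHz ≤ fs/2 = 24.525 kHz, appears at 13.2 kHz.
26.85 kHz and 124.95 kHz both map to 22.2 kHz.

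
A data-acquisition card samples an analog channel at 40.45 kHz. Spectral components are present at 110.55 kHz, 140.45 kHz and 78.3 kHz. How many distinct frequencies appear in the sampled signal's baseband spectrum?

fs/2 = 20.225 kHz.
110.55 kHz mod fs = 29.65 kHz.
29.65 kHz > fs/2 = 20.225 kHz, folds to fs − 29.65 kHz = 10.8 kHz.
140.45 kHz mod fs = 19.1 kHz.
19.1 kHz ≤ fs/2 = 20.225 kHz, appears at 19.1 kHz.
78.3 kHz mod fs = 37.85 kHz.
37.85 kHz > fs/2 = 20.225 kHz, folds to fs − 37.85 kHz = 2.6 kHz.
Distinct values: {2.6 kHz, 10.8 kHz, 19.1 kHz} → 3.

3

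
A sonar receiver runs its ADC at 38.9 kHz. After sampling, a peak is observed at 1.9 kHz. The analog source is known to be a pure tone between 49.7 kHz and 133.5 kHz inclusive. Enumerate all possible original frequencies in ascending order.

75.9 kHz, 79.7 kHz, 114.8 kHz, 118.6 kHz

Frequencies that alias to 1.9 kHz are k·fs ± 1.9 kHz for integer k ≥ 0.
k=0: 1.9 kHz.
k=1: 37 kHz, 40.8 kHz.
k=2: 75.9 kHz, 79.7 kHz.
k=3: 114.8 kHz, 118.6 kHz.
k=4: 153.7 kHz, 157.5 kHz.
Within [49.7 kHz, 133.5 kHz]: 75.9 kHz, 79.7 kHz, 114.8 kHz, 118.6 kHz.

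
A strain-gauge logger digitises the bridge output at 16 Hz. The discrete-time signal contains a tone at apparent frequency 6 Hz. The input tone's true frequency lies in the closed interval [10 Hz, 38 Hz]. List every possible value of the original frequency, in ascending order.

Frequencies that alias to 6 Hz are k·fs ± 6 Hz for integer k ≥ 0.
k=0: 6 Hz.
k=1: 10 Hz, 22 Hz.
k=2: 26 Hz, 38 Hz.
k=3: 42 Hz, 54 Hz.
Within [10 Hz, 38 Hz]: 10 Hz, 22 Hz, 26 Hz, 38 Hz.

10 Hz, 22 Hz, 26 Hz, 38 Hz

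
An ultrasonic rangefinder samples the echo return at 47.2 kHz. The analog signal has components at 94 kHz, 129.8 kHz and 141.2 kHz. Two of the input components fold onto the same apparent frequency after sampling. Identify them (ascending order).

94 kHz, 141.2 kHz

fs/2 = 23.6 kHz.
94 kHz mod fs = 46.8 kHz.
46.8 kHz > fs/2 = 23.6 kHz, folds to fs − 46.8 kHz = 0.4 kHz.
129.8 kHz mod fs = 35.4 kHz.
35.4 kHz > fs/2 = 23.6 kHz, folds to fs − 35.4 kHz = 11.8 kHz.
141.2 kHz mod fs = 46.8 kHz.
46.8 kHz > fs/2 = 23.6 kHz, folds to fs − 46.8 kHz = 0.4 kHz.
94 kHz and 141.2 kHz both map to 0.4 kHz.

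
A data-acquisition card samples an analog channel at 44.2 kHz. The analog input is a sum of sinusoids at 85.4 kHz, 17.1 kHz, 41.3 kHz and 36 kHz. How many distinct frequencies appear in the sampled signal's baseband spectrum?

4

fs/2 = 22.1 kHz.
85.4 kHz mod fs = 41.2 kHz.
41.2 kHz > fs/2 = 22.1 kHz, folds to fs − 41.2 kHz = 3 kHz.
17.1 kHz ≤ fs/2 = 22.1 kHz, passes unchanged.
41.3 kHz > fs/2 = 22.1 kHz, folds to fs − 41.3 kHz = 2.9 kHz.
36 kHz > fs/2 = 22.1 kHz, folds to fs − 36 kHz = 8.2 kHz.
Distinct values: {2.9 kHz, 3 kHz, 8.2 kHz, 17.1 kHz} → 4.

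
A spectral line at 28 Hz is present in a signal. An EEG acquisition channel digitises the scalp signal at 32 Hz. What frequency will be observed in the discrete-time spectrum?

28 Hz > fs/2 = 16 Hz, folds to fs − 28 Hz = 4 Hz.

4 Hz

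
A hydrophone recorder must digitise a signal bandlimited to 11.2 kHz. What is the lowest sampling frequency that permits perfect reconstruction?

22.4 kHz

Nyquist rate = 2 × 11.2 kHz = 22.4 kHz.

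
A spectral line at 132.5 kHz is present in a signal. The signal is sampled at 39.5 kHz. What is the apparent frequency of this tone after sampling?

132.5 kHz mod fs = 14 kHz.
14 kHz ≤ fs/2 = 19.75 kHz, appears at 14 kHz.

14 kHz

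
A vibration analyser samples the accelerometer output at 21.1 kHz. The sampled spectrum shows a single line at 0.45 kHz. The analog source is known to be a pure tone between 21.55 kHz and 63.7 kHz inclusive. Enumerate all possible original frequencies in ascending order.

Frequencies that alias to 0.45 kHz are k·fs ± 0.45 kHz for integer k ≥ 0.
k=0: 0.45 kHz.
k=1: 20.65 kHz, 21.55 kHz.
k=2: 41.75 kHz, 42.65 kHz.
k=3: 62.85 kHz, 63.75 kHz.
k=4: 83.95 kHz, 84.85 kHz.
Within [21.55 kHz, 63.7 kHz]: 21.55 kHz, 41.75 kHz, 42.65 kHz, 62.85 kHz.

21.55 kHz, 41.75 kHz, 42.65 kHz, 62.85 kHz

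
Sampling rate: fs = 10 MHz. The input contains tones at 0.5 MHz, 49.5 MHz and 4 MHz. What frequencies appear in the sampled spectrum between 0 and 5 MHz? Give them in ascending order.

fs/2 = 5 MHz.
0.5 MHz ≤ fs/2 = 5 MHz, passes unchanged.
49.5 MHz mod fs = 9.5 MHz.
9.5 MHz > fs/2 = 5 MHz, folds to fs − 9.5 MHz = 0.5 MHz.
4 MHz ≤ fs/2 = 5 MHz, passes unchanged.
Distinct values: {0.5 MHz, 4 MHz}.

0.5 MHz, 4 MHz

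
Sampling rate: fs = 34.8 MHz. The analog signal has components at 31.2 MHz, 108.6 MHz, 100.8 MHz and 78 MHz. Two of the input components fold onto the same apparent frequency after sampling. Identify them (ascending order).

fs/2 = 17.4 MHz.
31.2 MHz > fs/2 = 17.4 MHz, folds to fs − 31.2 MHz = 3.6 MHz.
108.6 MHz mod fs = 4.2 MHz.
4.2 MHz ≤ fs/2 = 17.4 MHz, appears at 4.2 MHz.
100.8 MHz mod fs = 31.2 MHz.
31.2 MHz > fs/2 = 17.4 MHz, folds to fs − 31.2 MHz = 3.6 MHz.
78 MHz mod fs = 8.4 MHz.
8.4 MHz ≤ fs/2 = 17.4 MHz, appears at 8.4 MHz.
31.2 MHz and 100.8 MHz both map to 3.6 MHz.

31.2 MHz, 100.8 MHz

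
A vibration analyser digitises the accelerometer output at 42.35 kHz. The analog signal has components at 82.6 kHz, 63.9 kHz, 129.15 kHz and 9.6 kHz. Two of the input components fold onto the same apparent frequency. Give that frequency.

fs/2 = 21.175 kHz.
82.6 kHz mod fs = 40.25 kHz.
40.25 kHz > fs/2 = 21.175 kHz, folds to fs − 40.25 kHz = 2.1 kHz.
63.9 kHz mod fs = 21.55 kHz.
21.55 kHz > fs/2 = 21.175 kHz, folds to fs − 21.55 kHz = 20.8 kHz.
129.15 kHz mod fs = 2.1 kHz.
2.1 kHz ≤ fs/2 = 21.175 kHz, appears at 2.1 kHz.
9.6 kHz ≤ fs/2 = 21.175 kHz, passes unchanged.
82.6 kHz and 129.15 kHz both map to 2.1 kHz.

2.1 kHz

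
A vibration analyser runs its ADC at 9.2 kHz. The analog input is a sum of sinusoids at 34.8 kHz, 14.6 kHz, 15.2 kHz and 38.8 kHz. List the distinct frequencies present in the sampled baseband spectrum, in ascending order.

fs/2 = 4.6 kHz.
34.8 kHz mod fs = 7.2 kHz.
7.2 kHz > fs/2 = 4.6 kHz, folds to fs − 7.2 kHz = 2 kHz.
14.6 kHz mod fs = 5.4 kHz.
5.4 kHz > fs/2 = 4.6 kHz, folds to fs − 5.4 kHz = 3.8 kHz.
15.2 kHz mod fs = 6 kHz.
6 kHz > fs/2 = 4.6 kHz, folds to fs − 6 kHz = 3.2 kHz.
38.8 kHz mod fs = 2 kHz.
2 kHz ≤ fs/2 = 4.6 kHz, appears at 2 kHz.
Distinct values: {2 kHz, 3.2 kHz, 3.8 kHz}.

2 kHz, 3.2 kHz, 3.8 kHz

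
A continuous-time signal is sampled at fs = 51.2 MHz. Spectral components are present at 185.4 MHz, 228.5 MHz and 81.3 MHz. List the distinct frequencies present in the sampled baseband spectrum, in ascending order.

fs/2 = 25.6 MHz.
185.4 MHz mod fs = 31.8 MHz.
31.8 MHz > fs/2 = 25.6 MHz, folds to fs − 31.8 MHz = 19.4 MHz.
228.5 MHz mod fs = 23.7 MHz.
23.7 MHz ≤ fs/2 = 25.6 MHz, appears at 23.7 MHz.
81.3 MHz mod fs = 30.1 MHz.
30.1 MHz > fs/2 = 25.6 MHz, folds to fs − 30.1 MHz = 21.1 MHz.
Distinct values: {19.4 MHz, 21.1 MHz, 23.7 MHz}.

19.4 MHz, 21.1 MHz, 23.7 MHz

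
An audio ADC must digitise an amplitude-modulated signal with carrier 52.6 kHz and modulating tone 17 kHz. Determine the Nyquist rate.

AM sidebands sit at fc ± fm = 35.6 kHz and 69.6 kHz.
Highest-frequency component: 69.6 kHz.
Nyquist rate = 2 × 69.6 kHz = 139.2 kHz.

139.2 kHz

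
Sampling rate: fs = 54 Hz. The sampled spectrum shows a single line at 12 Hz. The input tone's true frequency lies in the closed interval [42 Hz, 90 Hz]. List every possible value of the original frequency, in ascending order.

42 Hz, 66 Hz

Frequencies that alias to 12 Hz are k·fs ± 12 Hz for integer k ≥ 0.
k=0: 12 Hz.
k=1: 42 Hz, 66 Hz.
k=2: 96 Hz, 120 Hz.
Within [42 Hz, 90 Hz]: 42 Hz, 66 Hz.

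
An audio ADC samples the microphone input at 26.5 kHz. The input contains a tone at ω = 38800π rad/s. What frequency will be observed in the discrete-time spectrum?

ω = 38800π rad/s → f = ω/(2π) = 19400 Hz = 19.4 kHz.
19.4 kHz > fs/2 = 13.25 kHz, folds to fs − 19.4 kHz = 7.1 kHz.

7.1 kHz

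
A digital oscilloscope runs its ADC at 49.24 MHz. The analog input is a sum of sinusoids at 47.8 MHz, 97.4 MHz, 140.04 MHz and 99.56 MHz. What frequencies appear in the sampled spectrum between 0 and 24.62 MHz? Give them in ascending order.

fs/2 = 24.62 MHz.
47.8 MHz > fs/2 = 24.62 MHz, folds to fs − 47.8 MHz = 1.44 MHz.
97.4 MHz mod fs = 48.16 MHz.
48.16 MHz > fs/2 = 24.62 MHz, folds to fs − 48.16 MHz = 1.08 MHz.
140.04 MHz mod fs = 41.56 MHz.
41.56 MHz > fs/2 = 24.62 MHz, folds to fs − 41.56 MHz = 7.68 MHz.
99.56 MHz mod fs = 1.08 MHz.
1.08 MHz ≤ fs/2 = 24.62 MHz, appears at 1.08 MHz.
Distinct values: {1.08 MHz, 1.44 MHz, 7.68 MHz}.

1.08 MHz, 1.44 MHz, 7.68 MHz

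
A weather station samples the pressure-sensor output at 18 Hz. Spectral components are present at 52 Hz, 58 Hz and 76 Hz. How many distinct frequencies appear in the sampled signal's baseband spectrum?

2

fs/2 = 9 Hz.
52 Hz mod fs = 16 Hz.
16 Hz > fs/2 = 9 Hz, folds to fs − 16 Hz = 2 Hz.
58 Hz mod fs = 4 Hz.
4 Hz ≤ fs/2 = 9 Hz, appears at 4 Hz.
76 Hz mod fs = 4 Hz.
4 Hz ≤ fs/2 = 9 Hz, appears at 4 Hz.
Distinct values: {2 Hz, 4 Hz} → 2.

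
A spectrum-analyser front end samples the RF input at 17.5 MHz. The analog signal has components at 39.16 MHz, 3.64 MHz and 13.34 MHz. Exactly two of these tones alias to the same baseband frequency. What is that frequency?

fs/2 = 8.75 MHz.
39.16 MHz mod fs = 4.16 MHz.
4.16 MHz ≤ fs/2 = 8.75 MHz, appears at 4.16 MHz.
3.64 MHz ≤ fs/2 = 8.75 MHz, passes unchanged.
13.34 MHz > fs/2 = 8.75 MHz, folds to fs − 13.34 MHz = 4.16 MHz.
13.34 MHz and 39.16 MHz both map to 4.16 MHz.

4.16 MHz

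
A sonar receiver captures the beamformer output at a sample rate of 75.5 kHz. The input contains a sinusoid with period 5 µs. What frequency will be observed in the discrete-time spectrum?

26.5 kHz

T = 5 µs → f = 1/T = 200 kHz.
200 kHz mod fs = 49 kHz.
49 kHz > fs/2 = 37.75 kHz, folds to fs − 49 kHz = 26.5 kHz.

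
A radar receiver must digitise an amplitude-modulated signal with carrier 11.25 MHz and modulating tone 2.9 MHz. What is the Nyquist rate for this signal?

28.3 MHz

AM sidebands sit at fc ± fm = 8.35 MHz and 14.15 MHz.
Highest-frequency component: 14.15 MHz.
Nyquist rate = 2 × 14.15 MHz = 28.3 MHz.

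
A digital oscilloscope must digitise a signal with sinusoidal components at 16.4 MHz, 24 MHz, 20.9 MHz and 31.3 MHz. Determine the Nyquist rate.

62.6 MHz

Highest-frequency component: 31.3 MHz.
Nyquist rate = 2 × 31.3 MHz = 62.6 MHz.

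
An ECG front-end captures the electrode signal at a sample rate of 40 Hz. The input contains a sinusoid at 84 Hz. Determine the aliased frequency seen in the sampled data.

4 Hz

84 Hz mod fs = 4 Hz.
4 Hz ≤ fs/2 = 20 Hz, appears at 4 Hz.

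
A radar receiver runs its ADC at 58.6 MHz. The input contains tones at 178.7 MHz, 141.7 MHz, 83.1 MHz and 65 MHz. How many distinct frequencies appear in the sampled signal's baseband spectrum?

fs/2 = 29.3 MHz.
178.7 MHz mod fs = 2.9 MHz.
2.9 MHz ≤ fs/2 = 29.3 MHz, appears at 2.9 MHz.
141.7 MHz mod fs = 24.5 MHz.
24.5 MHz ≤ fs/2 = 29.3 MHz, appears at 24.5 MHz.
83.1 MHz mod fs = 24.5 MHz.
24.5 MHz ≤ fs/2 = 29.3 MHz, appears at 24.5 MHz.
65 MHz mod fs = 6.4 MHz.
6.4 MHz ≤ fs/2 = 29.3 MHz, appears at 6.4 MHz.
Distinct values: {2.9 MHz, 6.4 MHz, 24.5 MHz} → 3.

3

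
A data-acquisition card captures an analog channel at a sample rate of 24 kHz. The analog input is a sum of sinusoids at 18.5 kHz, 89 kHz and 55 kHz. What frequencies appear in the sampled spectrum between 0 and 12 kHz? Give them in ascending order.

5.5 kHz, 7 kHz

fs/2 = 12 kHz.
18.5 kHz > fs/2 = 12 kHz, folds to fs − 18.5 kHz = 5.5 kHz.
89 kHz mod fs = 17 kHz.
17 kHz > fs/2 = 12 kHz, folds to fs − 17 kHz = 7 kHz.
55 kHz mod fs = 7 kHz.
7 kHz ≤ fs/2 = 12 kHz, appears at 7 kHz.
Distinct values: {5.5 kHz, 7 kHz}.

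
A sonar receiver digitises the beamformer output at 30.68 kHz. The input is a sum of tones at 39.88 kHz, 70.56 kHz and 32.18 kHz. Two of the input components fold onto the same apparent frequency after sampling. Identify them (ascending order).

39.88 kHz, 70.56 kHz

fs/2 = 15.34 kHz.
39.88 kHz mod fs = 9.2 kHz.
9.2 kHz ≤ fs/2 = 15.34 kHz, appears at 9.2 kHz.
70.56 kHz mod fs = 9.2 kHz.
9.2 kHz ≤ fs/2 = 15.34 kHz, appears at 9.2 kHz.
32.18 kHz mod fs = 1.5 kHz.
1.5 kHz ≤ fs/2 = 15.34 kHz, appears at 1.5 kHz.
39.88 kHz and 70.56 kHz both map to 9.2 kHz.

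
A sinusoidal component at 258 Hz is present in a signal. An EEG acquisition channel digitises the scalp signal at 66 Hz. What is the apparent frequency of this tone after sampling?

6 Hz

258 Hz mod fs = 60 Hz.
60 Hz > fs/2 = 33 Hz, folds to fs − 60 Hz = 6 Hz.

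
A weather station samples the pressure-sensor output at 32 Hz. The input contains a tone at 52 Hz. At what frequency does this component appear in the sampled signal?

52 Hz mod fs = 20 Hz.
20 Hz > fs/2 = 16 Hz, folds to fs − 20 Hz = 12 Hz.

12 Hz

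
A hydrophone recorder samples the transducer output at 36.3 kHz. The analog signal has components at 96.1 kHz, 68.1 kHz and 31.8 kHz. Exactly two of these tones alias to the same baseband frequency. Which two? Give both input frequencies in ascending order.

fs/2 = 18.15 kHz.
96.1 kHz mod fs = 23.5 kHz.
23.5 kHz > fs/2 = 18.15 kHz, folds to fs − 23.5 kHz = 12.8 kHz.
68.1 kHz mod fs = 31.8 kHz.
31.8 kHz > fs/2 = 18.15 kHz, folds to fs − 31.8 kHz = 4.5 kHz.
31.8 kHz > fs/2 = 18.15 kHz, folds to fs − 31.8 kHz = 4.5 kHz.
31.8 kHz and 68.1 kHz both map to 4.5 kHz.

31.8 kHz, 68.1 kHz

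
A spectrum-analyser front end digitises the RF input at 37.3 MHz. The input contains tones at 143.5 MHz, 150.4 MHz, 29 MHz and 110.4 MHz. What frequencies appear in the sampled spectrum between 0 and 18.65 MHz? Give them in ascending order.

1.2 MHz, 1.5 MHz, 5.7 MHz, 8.3 MHz

fs/2 = 18.65 MHz.
143.5 MHz mod fs = 31.6 MHz.
31.6 MHz > fs/2 = 18.65 MHz, folds to fs − 31.6 MHz = 5.7 MHz.
150.4 MHz mod fs = 1.2 MHz.
1.2 MHz ≤ fs/2 = 18.65 MHz, appears at 1.2 MHz.
29 MHz > fs/2 = 18.65 MHz, folds to fs − 29 MHz = 8.3 MHz.
110.4 MHz mod fs = 35.8 MHz.
35.8 MHz > fs/2 = 18.65 MHz, folds to fs − 35.8 MHz = 1.5 MHz.
Distinct values: {1.2 MHz, 1.5 MHz, 5.7 MHz, 8.3 MHz}.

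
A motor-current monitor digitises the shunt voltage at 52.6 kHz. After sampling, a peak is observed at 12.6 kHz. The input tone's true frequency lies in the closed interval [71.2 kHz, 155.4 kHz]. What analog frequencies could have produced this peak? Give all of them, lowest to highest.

92.6 kHz, 117.8 kHz, 145.2 kHz

Frequencies that alias to 12.6 kHz are k·fs ± 12.6 kHz for integer k ≥ 0.
k=0: 12.6 kHz.
k=1: 40 kHz, 65.2 kHz.
k=2: 92.6 kHz, 117.8 kHz.
k=3: 145.2 kHz, 170.4 kHz.
k=4: 197.8 kHz, 223 kHz.
Within [71.2 kHz, 155.4 kHz]: 92.6 kHz, 117.8 kHz, 145.2 kHz.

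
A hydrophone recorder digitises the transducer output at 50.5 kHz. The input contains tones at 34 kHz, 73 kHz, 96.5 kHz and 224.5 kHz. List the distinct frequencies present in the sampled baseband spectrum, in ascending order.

fs/2 = 25.25 kHz.
34 kHz > fs/2 = 25.25 kHz, folds to fs − 34 kHz = 16.5 kHz.
73 kHz mod fs = 22.5 kHz.
22.5 kHz ≤ fs/2 = 25.25 kHz, appears at 22.5 kHz.
96.5 kHz mod fs = 46 kHz.
46 kHz > fs/2 = 25.25 kHz, folds to fs − 46 kHz = 4.5 kHz.
224.5 kHz mod fs = 22.5 kHz.
22.5 kHz ≤ fs/2 = 25.25 kHz, appears at 22.5 kHz.
Distinct values: {4.5 kHz, 16.5 kHz, 22.5 kHz}.

4.5 kHz, 16.5 kHz, 22.5 kHz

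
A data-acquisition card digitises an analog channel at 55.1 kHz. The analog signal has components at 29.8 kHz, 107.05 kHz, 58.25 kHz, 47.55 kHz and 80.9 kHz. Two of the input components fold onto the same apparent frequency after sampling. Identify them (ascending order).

fs/2 = 27.55 kHz.
29.8 kHz > fs/2 = 27.55 kHz, folds to fs − 29.8 kHz = 25.3 kHz.
107.05 kHz mod fs = 51.95 kHz.
51.95 kHz > fs/2 = 27.55 kHz, folds to fs − 51.95 kHz = 3.15 kHz.
58.25 kHz mod fs = 3.15 kHz.
3.15 kHz ≤ fs/2 = 27.55 kHz, appears at 3.15 kHz.
47.55 kHz > fs/2 = 27.55 kHz, folds to fs − 47.55 kHz = 7.55 kHz.
80.9 kHz mod fs = 25.8 kHz.
25.8 kHz ≤ fs/2 = 27.55 kHz, appears at 25.8 kHz.
58.25 kHz and 107.05 kHz both map to 3.15 kHz.

58.25 kHz, 107.05 kHz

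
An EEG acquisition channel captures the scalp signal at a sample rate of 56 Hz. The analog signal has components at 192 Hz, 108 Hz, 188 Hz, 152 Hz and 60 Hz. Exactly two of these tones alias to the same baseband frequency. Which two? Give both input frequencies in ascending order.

fs/2 = 28 Hz.
192 Hz mod fs = 24 Hz.
24 Hz ≤ fs/2 = 28 Hz, appears at 24 Hz.
108 Hz mod fs = 52 Hz.
52 Hz > fs/2 = 28 Hz, folds to fs − 52 Hz = 4 Hz.
188 Hz mod fs = 20 Hz.
20 Hz ≤ fs/2 = 28 Hz, appears at 20 Hz.
152 Hz mod fs = 40 Hz.
40 Hz > fs/2 = 28 Hz, folds to fs − 40 Hz = 16 Hz.
60 Hz mod fs = 4 Hz.
4 Hz ≤ fs/2 = 28 Hz, appears at 4 Hz.
60 Hz and 108 Hz both map to 4 Hz.

60 Hz, 108 Hz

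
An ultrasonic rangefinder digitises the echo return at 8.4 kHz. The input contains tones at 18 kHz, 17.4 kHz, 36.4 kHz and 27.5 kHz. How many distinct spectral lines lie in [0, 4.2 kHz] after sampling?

4

fs/2 = 4.2 kHz.
18 kHz mod fs = 1.2 kHz.
1.2 kHz ≤ fs/2 = 4.2 kHz, appears at 1.2 kHz.
17.4 kHz mod fs = 0.6 kHz.
0.6 kHz ≤ fs/2 = 4.2 kHz, appears at 0.6 kHz.
36.4 kHz mod fs = 2.8 kHz.
2.8 kHz ≤ fs/2 = 4.2 kHz, appears at 2.8 kHz.
27.5 kHz mod fs = 2.3 kHz.
2.3 kHz ≤ fs/2 = 4.2 kHz, appears at 2.3 kHz.
Distinct values: {0.6 kHz, 1.2 kHz, 2.3 kHz, 2.8 kHz} → 4.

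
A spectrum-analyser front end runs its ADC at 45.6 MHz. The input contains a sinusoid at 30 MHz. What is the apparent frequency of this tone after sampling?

15.6 MHz

30 MHz > fs/2 = 22.8 MHz, folds to fs − 30 MHz = 15.6 MHz.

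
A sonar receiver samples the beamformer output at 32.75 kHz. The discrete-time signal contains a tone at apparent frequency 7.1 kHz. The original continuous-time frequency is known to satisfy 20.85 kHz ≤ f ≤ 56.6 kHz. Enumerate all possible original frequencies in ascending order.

25.65 kHz, 39.85 kHz

Frequencies that alias to 7.1 kHz are k·fs ± 7.1 kHz for integer k ≥ 0.
k=0: 7.1 kHz.
k=1: 25.65 kHz, 39.85 kHz.
k=2: 58.4 kHz, 72.6 kHz.
Within [20.85 kHz, 56.6 kHz]: 25.65 kHz, 39.85 kHz.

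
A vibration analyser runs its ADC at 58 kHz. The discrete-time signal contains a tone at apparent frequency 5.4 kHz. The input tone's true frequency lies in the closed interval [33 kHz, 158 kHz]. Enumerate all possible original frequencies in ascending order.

52.6 kHz, 63.4 kHz, 110.6 kHz, 121.4 kHz

Frequencies that alias to 5.4 kHz are k·fs ± 5.4 kHz for integer k ≥ 0.
k=0: 5.4 kHz.
k=1: 52.6 kHz, 63.4 kHz.
k=2: 110.6 kHz, 121.4 kHz.
k=3: 168.6 kHz, 179.4 kHz.
Within [33 kHz, 158 kHz]: 52.6 kHz, 63.4 kHz, 110.6 kHz, 121.4 kHz.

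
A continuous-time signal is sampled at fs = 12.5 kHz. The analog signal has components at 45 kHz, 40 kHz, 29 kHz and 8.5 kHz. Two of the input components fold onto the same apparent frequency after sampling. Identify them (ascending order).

fs/2 = 6.25 kHz.
45 kHz mod fs = 7.5 kHz.
7.5 kHz > fs/2 = 6.25 kHz, folds to fs − 7.5 kHz = 5 kHz.
40 kHz mod fs = 2.5 kHz.
2.5 kHz ≤ fs/2 = 6.25 kHz, appears at 2.5 kHz.
29 kHz mod fs = 4 kHz.
4 kHz ≤ fs/2 = 6.25 kHz, appears at 4 kHz.
8.5 kHz > fs/2 = 6.25 kHz, folds to fs − 8.5 kHz = 4 kHz.
8.5 kHz and 29 kHz both map to 4 kHz.

8.5 kHz, 29 kHz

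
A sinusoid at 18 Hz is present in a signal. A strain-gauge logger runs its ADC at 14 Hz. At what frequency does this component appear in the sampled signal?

18 Hz mod fs = 4 Hz.
4 Hz ≤ fs/2 = 7 Hz, appears at 4 Hz.

4 Hz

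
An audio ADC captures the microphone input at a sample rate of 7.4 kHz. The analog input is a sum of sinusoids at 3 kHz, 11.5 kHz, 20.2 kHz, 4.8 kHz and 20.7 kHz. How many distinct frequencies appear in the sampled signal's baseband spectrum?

fs/2 = 3.7 kHz.
3 kHz ≤ fs/2 = 3.7 kHz, passes unchanged.
11.5 kHz mod fs = 4.1 kHz.
4.1 kHz > fs/2 = 3.7 kHz, folds to fs − 4.1 kHz = 3.3 kHz.
20.2 kHz mod fs = 5.4 kHz.
5.4 kHz > fs/2 = 3.7 kHz, folds to fs − 5.4 kHz = 2 kHz.
4.8 kHz > fs/2 = 3.7 kHz, folds to fs − 4.8 kHz = 2.6 kHz.
20.7 kHz mod fs = 5.9 kHz.
5.9 kHz > fs/2 = 3.7 kHz, folds to fs − 5.9 kHz = 1.5 kHz.
Distinct values: {1.5 kHz, 2 kHz, 2.6 kHz, 3 kHz, 3.3 kHz} → 5.

5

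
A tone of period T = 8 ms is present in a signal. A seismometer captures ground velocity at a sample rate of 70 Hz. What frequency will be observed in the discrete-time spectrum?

15 Hz

T = 8 ms → f = 1/T = 125 Hz.
125 Hz mod fs = 55 Hz.
55 Hz > fs/2 = 35 Hz, folds to fs − 55 Hz = 15 Hz.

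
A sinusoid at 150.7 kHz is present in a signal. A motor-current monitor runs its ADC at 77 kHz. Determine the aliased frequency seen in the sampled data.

150.7 kHz mod fs = 73.7 kHz.
73.7 kHz > fs/2 = 38.5 kHz, folds to fs − 73.7 kHz = 3.3 kHz.

3.3 kHz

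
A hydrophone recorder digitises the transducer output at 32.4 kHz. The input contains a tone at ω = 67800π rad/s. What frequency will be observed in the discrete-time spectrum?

1.5 kHz

ω = 67800π rad/s → f = ω/(2π) = 33900 Hz = 33.9 kHz.
33.9 kHz mod fs = 1.5 kHz.
1.5 kHz ≤ fs/2 = 16.2 kHz, appears at 1.5 kHz.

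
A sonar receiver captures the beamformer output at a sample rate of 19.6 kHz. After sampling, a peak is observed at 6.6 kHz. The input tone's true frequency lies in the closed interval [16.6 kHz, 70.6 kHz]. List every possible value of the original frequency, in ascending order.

26.2 kHz, 32.6 kHz, 45.8 kHz, 52.2 kHz, 65.4 kHz

Frequencies that alias to 6.6 kHz are k·fs ± 6.6 kHz for integer k ≥ 0.
k=0: 6.6 kHz.
k=1: 13 kHz, 26.2 kHz.
k=2: 32.6 kHz, 45.8 kHz.
k=3: 52.2 kHz, 65.4 kHz.
k=4: 71.8 kHz, 85 kHz.
Within [16.6 kHz, 70.6 kHz]: 26.2 kHz, 32.6 kHz, 45.8 kHz, 52.2 kHz, 65.4 kHz.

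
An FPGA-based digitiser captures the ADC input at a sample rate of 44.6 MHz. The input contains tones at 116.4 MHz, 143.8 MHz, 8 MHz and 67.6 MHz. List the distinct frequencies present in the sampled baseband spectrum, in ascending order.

8 MHz, 10 MHz, 17.4 MHz, 21.6 MHz

fs/2 = 22.3 MHz.
116.4 MHz mod fs = 27.2 MHz.
27.2 MHz > fs/2 = 22.3 MHz, folds to fs − 27.2 MHz = 17.4 MHz.
143.8 MHz mod fs = 10 MHz.
10 MHz ≤ fs/2 = 22.3 MHz, appears at 10 MHz.
8 MHz ≤ fs/2 = 22.3 MHz, passes unchanged.
67.6 MHz mod fs = 23 MHz.
23 MHz > fs/2 = 22.3 MHz, folds to fs − 23 MHz = 21.6 MHz.
Distinct values: {8 MHz, 10 MHz, 17.4 MHz, 21.6 MHz}.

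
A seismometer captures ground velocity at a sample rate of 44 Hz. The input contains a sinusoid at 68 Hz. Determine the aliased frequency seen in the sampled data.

20 Hz

68 Hz mod fs = 24 Hz.
24 Hz > fs/2 = 22 Hz, folds to fs − 24 Hz = 20 Hz.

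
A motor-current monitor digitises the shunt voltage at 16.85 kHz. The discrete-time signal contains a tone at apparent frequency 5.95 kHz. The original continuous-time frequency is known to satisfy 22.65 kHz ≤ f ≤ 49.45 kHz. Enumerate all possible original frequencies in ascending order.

22.8 kHz, 27.75 kHz, 39.65 kHz, 44.6 kHz

Frequencies that alias to 5.95 kHz are k·fs ± 5.95 kHz for integer k ≥ 0.
k=0: 5.95 kHz.
k=1: 10.9 kHz, 22.8 kHz.
k=2: 27.75 kHz, 39.65 kHz.
k=3: 44.6 kHz, 56.5 kHz.
k=4: 61.45 kHz, 73.35 kHz.
Within [22.65 kHz, 49.45 kHz]: 22.8 kHz, 27.75 kHz, 39.65 kHz, 44.6 kHz.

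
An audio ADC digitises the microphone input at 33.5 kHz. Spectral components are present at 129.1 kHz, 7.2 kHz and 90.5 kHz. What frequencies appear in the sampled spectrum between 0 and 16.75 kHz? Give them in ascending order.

fs/2 = 16.75 kHz.
129.1 kHz mod fs = 28.6 kHz.
28.6 kHz > fs/2 = 16.75 kHz, folds to fs − 28.6 kHz = 4.9 kHz.
7.2 kHz ≤ fs/2 = 16.75 kHz, passes unchanged.
90.5 kHz mod fs = 23.5 kHz.
23.5 kHz > fs/2 = 16.75 kHz, folds to fs − 23.5 kHz = 10 kHz.
Distinct values: {4.9 kHz, 7.2 kHz, 10 kHz}.

4.9 kHz, 7.2 kHz, 10 kHz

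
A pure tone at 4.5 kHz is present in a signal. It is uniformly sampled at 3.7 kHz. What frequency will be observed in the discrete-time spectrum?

4.5 kHz mod fs = 0.8 kHz.
0.8 kHz ≤ fs/2 = 1.85 kHz, appears at 0.8 kHz.

0.8 kHz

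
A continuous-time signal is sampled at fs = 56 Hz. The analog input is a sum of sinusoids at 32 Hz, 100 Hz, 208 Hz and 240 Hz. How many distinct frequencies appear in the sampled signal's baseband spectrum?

3

fs/2 = 28 Hz.
32 Hz > fs/2 = 28 Hz, folds to fs − 32 Hz = 24 Hz.
100 Hz mod fs = 44 Hz.
44 Hz > fs/2 = 28 Hz, folds to fs − 44 Hz = 12 Hz.
208 Hz mod fs = 40 Hz.
40 Hz > fs/2 = 28 Hz, folds to fs − 40 Hz = 16 Hz.
240 Hz mod fs = 16 Hz.
16 Hz ≤ fs/2 = 28 Hz, appears at 16 Hz.
Distinct values: {12 Hz, 16 Hz, 24 Hz} → 3.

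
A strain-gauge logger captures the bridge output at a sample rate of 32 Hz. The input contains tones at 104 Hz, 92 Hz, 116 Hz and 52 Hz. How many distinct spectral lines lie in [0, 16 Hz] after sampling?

fs/2 = 16 Hz.
104 Hz mod fs = 8 Hz.
8 Hz ≤ fs/2 = 16 Hz, appears at 8 Hz.
92 Hz mod fs = 28 Hz.
28 Hz > fs/2 = 16 Hz, folds to fs − 28 Hz = 4 Hz.
116 Hz mod fs = 20 Hz.
20 Hz > fs/2 = 16 Hz, folds to fs − 20 Hz = 12 Hz.
52 Hz mod fs = 20 Hz.
20 Hz > fs/2 = 16 Hz, folds to fs − 20 Hz = 12 Hz.
Distinct values: {4 Hz, 8 Hz, 12 Hz} → 3.

3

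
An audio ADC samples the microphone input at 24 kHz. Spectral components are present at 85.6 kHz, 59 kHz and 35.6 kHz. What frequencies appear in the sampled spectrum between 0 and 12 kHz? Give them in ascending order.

10.4 kHz, 11 kHz, 11.6 kHz

fs/2 = 12 kHz.
85.6 kHz mod fs = 13.6 kHz.
13.6 kHz > fs/2 = 12 kHz, folds to fs − 13.6 kHz = 10.4 kHz.
59 kHz mod fs = 11 kHz.
11 kHz ≤ fs/2 = 12 kHz, appears at 11 kHz.
35.6 kHz mod fs = 11.6 kHz.
11.6 kHz ≤ fs/2 = 12 kHz, appears at 11.6 kHz.
Distinct values: {10.4 kHz, 11 kHz, 11.6 kHz}.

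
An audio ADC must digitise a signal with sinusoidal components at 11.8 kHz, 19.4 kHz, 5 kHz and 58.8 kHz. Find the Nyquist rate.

117.6 kHz

Highest-frequency component: 58.8 kHz.
Nyquist rate = 2 × 58.8 kHz = 117.6 kHz.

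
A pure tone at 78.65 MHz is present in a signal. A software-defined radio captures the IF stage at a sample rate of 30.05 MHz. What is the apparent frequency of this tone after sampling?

78.65 MHz mod fs = 18.55 MHz.
18.55 MHz > fs/2 = 15.025 MHz, folds to fs − 18.55 MHz = 11.5 MHz.

11.5 MHz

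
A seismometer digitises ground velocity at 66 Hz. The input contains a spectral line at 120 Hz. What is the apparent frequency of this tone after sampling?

12 Hz

120 Hz mod fs = 54 Hz.
54 Hz > fs/2 = 33 Hz, folds to fs − 54 Hz = 12 Hz.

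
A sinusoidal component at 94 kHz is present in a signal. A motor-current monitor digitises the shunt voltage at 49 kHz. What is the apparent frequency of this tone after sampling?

4 kHz

94 kHz mod fs = 45 kHz.
45 kHz > fs/2 = 24.5 kHz, folds to fs − 45 kHz = 4 kHz.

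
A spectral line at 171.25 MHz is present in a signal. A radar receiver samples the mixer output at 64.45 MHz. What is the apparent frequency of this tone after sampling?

171.25 MHz mod fs = 42.35 MHz.
42.35 MHz > fs/2 = 32.225 MHz, folds to fs − 42.35 MHz = 22.1 MHz.

22.1 MHz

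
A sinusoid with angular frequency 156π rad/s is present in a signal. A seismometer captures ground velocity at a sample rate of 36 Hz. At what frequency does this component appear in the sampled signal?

6 Hz

ω = 156π rad/s → f = ω/(2π) = 78 Hz.
78 Hz mod fs = 6 Hz.
6 Hz ≤ fs/2 = 18 Hz, appears at 6 Hz.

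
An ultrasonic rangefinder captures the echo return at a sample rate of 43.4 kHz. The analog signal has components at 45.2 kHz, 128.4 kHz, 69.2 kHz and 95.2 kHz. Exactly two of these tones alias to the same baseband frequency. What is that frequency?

fs/2 = 21.7 kHz.
45.2 kHz mod fs = 1.8 kHz.
1.8 kHz ≤ fs/2 = 21.7 kHz, appears at 1.8 kHz.
128.4 kHz mod fs = 41.6 kHz.
41.6 kHz > fs/2 = 21.7 kHz, folds to fs − 41.6 kHz = 1.8 kHz.
69.2 kHz mod fs = 25.8 kHz.
25.8 kHz > fs/2 = 21.7 kHz, folds to fs − 25.8 kHz = 17.6 kHz.
95.2 kHz mod fs = 8.4 kHz.
8.4 kHz ≤ fs/2 = 21.7 kHz, appears at 8.4 kHz.
45.2 kHz and 128.4 kHz both map to 1.8 kHz.

1.8 kHz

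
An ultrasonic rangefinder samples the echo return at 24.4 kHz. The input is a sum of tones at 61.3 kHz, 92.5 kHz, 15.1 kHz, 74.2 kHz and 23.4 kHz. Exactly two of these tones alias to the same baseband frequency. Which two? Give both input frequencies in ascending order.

fs/2 = 12.2 kHz.
61.3 kHz mod fs = 12.5 kHz.
12.5 kHz > fs/2 = 12.2 kHz, folds to fs − 12.5 kHz = 11.9 kHz.
92.5 kHz mod fs = 19.3 kHz.
19.3 kHz > fs/2 = 12.2 kHz, folds to fs − 19.3 kHz = 5.1 kHz.
15.1 kHz > fs/2 = 12.2 kHz, folds to fs − 15.1 kHz = 9.3 kHz.
74.2 kHz mod fs = 1 kHz.
1 kHz ≤ fs/2 = 12.2 kHz, appears at 1 kHz.
23.4 kHz > fs/2 = 12.2 kHz, folds to fs − 23.4 kHz = 1 kHz.
23.4 kHz and 74.2 kHz both map to 1 kHz.

23.4 kHz, 74.2 kHz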